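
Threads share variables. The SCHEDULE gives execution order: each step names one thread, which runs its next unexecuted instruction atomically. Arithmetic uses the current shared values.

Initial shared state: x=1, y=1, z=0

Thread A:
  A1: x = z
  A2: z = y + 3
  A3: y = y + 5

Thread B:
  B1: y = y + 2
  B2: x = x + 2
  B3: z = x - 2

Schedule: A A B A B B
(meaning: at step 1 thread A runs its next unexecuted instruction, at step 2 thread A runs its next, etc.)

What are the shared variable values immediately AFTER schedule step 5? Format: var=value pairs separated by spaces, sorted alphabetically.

Answer: x=2 y=8 z=4

Derivation:
Step 1: thread A executes A1 (x = z). Shared: x=0 y=1 z=0. PCs: A@1 B@0
Step 2: thread A executes A2 (z = y + 3). Shared: x=0 y=1 z=4. PCs: A@2 B@0
Step 3: thread B executes B1 (y = y + 2). Shared: x=0 y=3 z=4. PCs: A@2 B@1
Step 4: thread A executes A3 (y = y + 5). Shared: x=0 y=8 z=4. PCs: A@3 B@1
Step 5: thread B executes B2 (x = x + 2). Shared: x=2 y=8 z=4. PCs: A@3 B@2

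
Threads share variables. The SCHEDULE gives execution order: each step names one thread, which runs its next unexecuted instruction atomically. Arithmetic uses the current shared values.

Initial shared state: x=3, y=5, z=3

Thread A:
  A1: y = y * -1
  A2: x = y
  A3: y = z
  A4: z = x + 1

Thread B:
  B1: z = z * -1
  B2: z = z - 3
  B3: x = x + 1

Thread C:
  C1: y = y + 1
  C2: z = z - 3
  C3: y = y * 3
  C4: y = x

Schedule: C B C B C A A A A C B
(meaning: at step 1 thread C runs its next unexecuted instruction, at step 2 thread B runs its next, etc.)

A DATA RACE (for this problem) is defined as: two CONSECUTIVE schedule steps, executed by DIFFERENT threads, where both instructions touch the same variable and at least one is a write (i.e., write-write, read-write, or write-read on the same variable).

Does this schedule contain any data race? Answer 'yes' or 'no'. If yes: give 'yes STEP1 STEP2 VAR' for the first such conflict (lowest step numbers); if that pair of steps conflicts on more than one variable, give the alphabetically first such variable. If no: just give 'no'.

Answer: yes 2 3 z

Derivation:
Steps 1,2: C(r=y,w=y) vs B(r=z,w=z). No conflict.
Steps 2,3: B(z = z * -1) vs C(z = z - 3). RACE on z (W-W).
Steps 3,4: C(z = z - 3) vs B(z = z - 3). RACE on z (W-W).
Steps 4,5: B(r=z,w=z) vs C(r=y,w=y). No conflict.
Steps 5,6: C(y = y * 3) vs A(y = y * -1). RACE on y (W-W).
Steps 6,7: same thread (A). No race.
Steps 7,8: same thread (A). No race.
Steps 8,9: same thread (A). No race.
Steps 9,10: A(r=x,w=z) vs C(r=x,w=y). No conflict.
Steps 10,11: C(y = x) vs B(x = x + 1). RACE on x (R-W).
First conflict at steps 2,3.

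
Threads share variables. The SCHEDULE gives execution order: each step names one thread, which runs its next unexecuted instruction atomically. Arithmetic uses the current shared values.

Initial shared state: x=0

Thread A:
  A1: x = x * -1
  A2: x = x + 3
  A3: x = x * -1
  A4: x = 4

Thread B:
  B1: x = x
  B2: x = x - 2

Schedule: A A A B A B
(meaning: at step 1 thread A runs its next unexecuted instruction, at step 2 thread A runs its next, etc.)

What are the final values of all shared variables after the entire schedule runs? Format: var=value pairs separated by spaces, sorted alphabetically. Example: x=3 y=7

Step 1: thread A executes A1 (x = x * -1). Shared: x=0. PCs: A@1 B@0
Step 2: thread A executes A2 (x = x + 3). Shared: x=3. PCs: A@2 B@0
Step 3: thread A executes A3 (x = x * -1). Shared: x=-3. PCs: A@3 B@0
Step 4: thread B executes B1 (x = x). Shared: x=-3. PCs: A@3 B@1
Step 5: thread A executes A4 (x = 4). Shared: x=4. PCs: A@4 B@1
Step 6: thread B executes B2 (x = x - 2). Shared: x=2. PCs: A@4 B@2

Answer: x=2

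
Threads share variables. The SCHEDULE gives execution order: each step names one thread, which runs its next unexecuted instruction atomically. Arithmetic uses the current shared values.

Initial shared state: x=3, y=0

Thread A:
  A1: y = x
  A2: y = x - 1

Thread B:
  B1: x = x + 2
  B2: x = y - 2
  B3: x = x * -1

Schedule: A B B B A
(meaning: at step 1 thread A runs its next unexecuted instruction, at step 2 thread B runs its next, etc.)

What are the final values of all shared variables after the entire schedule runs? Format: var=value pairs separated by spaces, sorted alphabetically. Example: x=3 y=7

Step 1: thread A executes A1 (y = x). Shared: x=3 y=3. PCs: A@1 B@0
Step 2: thread B executes B1 (x = x + 2). Shared: x=5 y=3. PCs: A@1 B@1
Step 3: thread B executes B2 (x = y - 2). Shared: x=1 y=3. PCs: A@1 B@2
Step 4: thread B executes B3 (x = x * -1). Shared: x=-1 y=3. PCs: A@1 B@3
Step 5: thread A executes A2 (y = x - 1). Shared: x=-1 y=-2. PCs: A@2 B@3

Answer: x=-1 y=-2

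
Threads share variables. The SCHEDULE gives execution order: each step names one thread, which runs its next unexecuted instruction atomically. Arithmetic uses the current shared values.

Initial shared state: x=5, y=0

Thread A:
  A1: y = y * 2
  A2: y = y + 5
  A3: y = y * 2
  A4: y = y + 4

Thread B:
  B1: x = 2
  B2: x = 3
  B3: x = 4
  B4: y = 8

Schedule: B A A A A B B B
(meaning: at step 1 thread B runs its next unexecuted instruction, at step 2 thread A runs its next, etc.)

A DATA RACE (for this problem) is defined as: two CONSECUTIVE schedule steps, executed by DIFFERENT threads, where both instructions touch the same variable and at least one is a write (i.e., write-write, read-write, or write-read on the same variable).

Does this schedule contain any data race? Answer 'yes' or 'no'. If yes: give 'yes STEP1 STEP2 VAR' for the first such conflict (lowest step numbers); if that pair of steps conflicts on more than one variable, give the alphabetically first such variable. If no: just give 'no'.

Answer: no

Derivation:
Steps 1,2: B(r=-,w=x) vs A(r=y,w=y). No conflict.
Steps 2,3: same thread (A). No race.
Steps 3,4: same thread (A). No race.
Steps 4,5: same thread (A). No race.
Steps 5,6: A(r=y,w=y) vs B(r=-,w=x). No conflict.
Steps 6,7: same thread (B). No race.
Steps 7,8: same thread (B). No race.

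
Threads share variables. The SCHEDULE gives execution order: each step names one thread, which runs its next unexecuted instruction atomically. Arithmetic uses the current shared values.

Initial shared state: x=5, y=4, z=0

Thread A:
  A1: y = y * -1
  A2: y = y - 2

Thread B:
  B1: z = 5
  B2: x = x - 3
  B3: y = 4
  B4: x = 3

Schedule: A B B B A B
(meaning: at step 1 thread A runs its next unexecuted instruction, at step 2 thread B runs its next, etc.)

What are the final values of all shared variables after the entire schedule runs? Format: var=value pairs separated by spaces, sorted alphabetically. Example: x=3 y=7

Step 1: thread A executes A1 (y = y * -1). Shared: x=5 y=-4 z=0. PCs: A@1 B@0
Step 2: thread B executes B1 (z = 5). Shared: x=5 y=-4 z=5. PCs: A@1 B@1
Step 3: thread B executes B2 (x = x - 3). Shared: x=2 y=-4 z=5. PCs: A@1 B@2
Step 4: thread B executes B3 (y = 4). Shared: x=2 y=4 z=5. PCs: A@1 B@3
Step 5: thread A executes A2 (y = y - 2). Shared: x=2 y=2 z=5. PCs: A@2 B@3
Step 6: thread B executes B4 (x = 3). Shared: x=3 y=2 z=5. PCs: A@2 B@4

Answer: x=3 y=2 z=5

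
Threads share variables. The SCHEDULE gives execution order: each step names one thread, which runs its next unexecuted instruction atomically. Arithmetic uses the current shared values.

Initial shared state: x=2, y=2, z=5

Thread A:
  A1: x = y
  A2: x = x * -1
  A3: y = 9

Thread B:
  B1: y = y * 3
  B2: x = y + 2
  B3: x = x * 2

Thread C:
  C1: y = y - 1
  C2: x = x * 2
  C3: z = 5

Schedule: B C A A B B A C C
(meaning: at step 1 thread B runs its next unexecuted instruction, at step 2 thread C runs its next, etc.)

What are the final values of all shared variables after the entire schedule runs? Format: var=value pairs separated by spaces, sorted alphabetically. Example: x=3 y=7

Answer: x=28 y=9 z=5

Derivation:
Step 1: thread B executes B1 (y = y * 3). Shared: x=2 y=6 z=5. PCs: A@0 B@1 C@0
Step 2: thread C executes C1 (y = y - 1). Shared: x=2 y=5 z=5. PCs: A@0 B@1 C@1
Step 3: thread A executes A1 (x = y). Shared: x=5 y=5 z=5. PCs: A@1 B@1 C@1
Step 4: thread A executes A2 (x = x * -1). Shared: x=-5 y=5 z=5. PCs: A@2 B@1 C@1
Step 5: thread B executes B2 (x = y + 2). Shared: x=7 y=5 z=5. PCs: A@2 B@2 C@1
Step 6: thread B executes B3 (x = x * 2). Shared: x=14 y=5 z=5. PCs: A@2 B@3 C@1
Step 7: thread A executes A3 (y = 9). Shared: x=14 y=9 z=5. PCs: A@3 B@3 C@1
Step 8: thread C executes C2 (x = x * 2). Shared: x=28 y=9 z=5. PCs: A@3 B@3 C@2
Step 9: thread C executes C3 (z = 5). Shared: x=28 y=9 z=5. PCs: A@3 B@3 C@3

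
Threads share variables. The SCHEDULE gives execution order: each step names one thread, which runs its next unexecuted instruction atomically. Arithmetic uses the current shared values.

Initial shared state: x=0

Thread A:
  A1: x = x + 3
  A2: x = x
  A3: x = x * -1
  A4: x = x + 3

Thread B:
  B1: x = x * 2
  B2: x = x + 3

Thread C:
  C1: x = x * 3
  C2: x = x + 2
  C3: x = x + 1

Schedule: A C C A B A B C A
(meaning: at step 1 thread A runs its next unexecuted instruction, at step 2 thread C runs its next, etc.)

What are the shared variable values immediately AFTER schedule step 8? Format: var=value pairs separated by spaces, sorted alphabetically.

Step 1: thread A executes A1 (x = x + 3). Shared: x=3. PCs: A@1 B@0 C@0
Step 2: thread C executes C1 (x = x * 3). Shared: x=9. PCs: A@1 B@0 C@1
Step 3: thread C executes C2 (x = x + 2). Shared: x=11. PCs: A@1 B@0 C@2
Step 4: thread A executes A2 (x = x). Shared: x=11. PCs: A@2 B@0 C@2
Step 5: thread B executes B1 (x = x * 2). Shared: x=22. PCs: A@2 B@1 C@2
Step 6: thread A executes A3 (x = x * -1). Shared: x=-22. PCs: A@3 B@1 C@2
Step 7: thread B executes B2 (x = x + 3). Shared: x=-19. PCs: A@3 B@2 C@2
Step 8: thread C executes C3 (x = x + 1). Shared: x=-18. PCs: A@3 B@2 C@3

Answer: x=-18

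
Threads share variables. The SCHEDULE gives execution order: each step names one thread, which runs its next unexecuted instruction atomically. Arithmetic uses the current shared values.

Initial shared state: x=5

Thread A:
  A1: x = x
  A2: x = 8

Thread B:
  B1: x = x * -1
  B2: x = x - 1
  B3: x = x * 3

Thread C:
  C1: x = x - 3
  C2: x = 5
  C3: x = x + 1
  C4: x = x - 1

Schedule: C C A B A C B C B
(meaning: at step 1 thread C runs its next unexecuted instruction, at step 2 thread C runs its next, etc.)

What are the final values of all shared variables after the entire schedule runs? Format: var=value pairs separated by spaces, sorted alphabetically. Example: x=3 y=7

Answer: x=21

Derivation:
Step 1: thread C executes C1 (x = x - 3). Shared: x=2. PCs: A@0 B@0 C@1
Step 2: thread C executes C2 (x = 5). Shared: x=5. PCs: A@0 B@0 C@2
Step 3: thread A executes A1 (x = x). Shared: x=5. PCs: A@1 B@0 C@2
Step 4: thread B executes B1 (x = x * -1). Shared: x=-5. PCs: A@1 B@1 C@2
Step 5: thread A executes A2 (x = 8). Shared: x=8. PCs: A@2 B@1 C@2
Step 6: thread C executes C3 (x = x + 1). Shared: x=9. PCs: A@2 B@1 C@3
Step 7: thread B executes B2 (x = x - 1). Shared: x=8. PCs: A@2 B@2 C@3
Step 8: thread C executes C4 (x = x - 1). Shared: x=7. PCs: A@2 B@2 C@4
Step 9: thread B executes B3 (x = x * 3). Shared: x=21. PCs: A@2 B@3 C@4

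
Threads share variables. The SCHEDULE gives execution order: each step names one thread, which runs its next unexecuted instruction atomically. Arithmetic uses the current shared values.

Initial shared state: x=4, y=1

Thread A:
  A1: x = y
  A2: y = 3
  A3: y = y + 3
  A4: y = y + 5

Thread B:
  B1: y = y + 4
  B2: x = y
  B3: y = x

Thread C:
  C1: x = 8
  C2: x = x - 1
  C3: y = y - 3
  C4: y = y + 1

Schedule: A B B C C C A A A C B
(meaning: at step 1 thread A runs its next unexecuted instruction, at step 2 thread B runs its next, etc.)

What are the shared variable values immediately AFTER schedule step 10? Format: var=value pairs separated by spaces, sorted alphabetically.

Answer: x=7 y=12

Derivation:
Step 1: thread A executes A1 (x = y). Shared: x=1 y=1. PCs: A@1 B@0 C@0
Step 2: thread B executes B1 (y = y + 4). Shared: x=1 y=5. PCs: A@1 B@1 C@0
Step 3: thread B executes B2 (x = y). Shared: x=5 y=5. PCs: A@1 B@2 C@0
Step 4: thread C executes C1 (x = 8). Shared: x=8 y=5. PCs: A@1 B@2 C@1
Step 5: thread C executes C2 (x = x - 1). Shared: x=7 y=5. PCs: A@1 B@2 C@2
Step 6: thread C executes C3 (y = y - 3). Shared: x=7 y=2. PCs: A@1 B@2 C@3
Step 7: thread A executes A2 (y = 3). Shared: x=7 y=3. PCs: A@2 B@2 C@3
Step 8: thread A executes A3 (y = y + 3). Shared: x=7 y=6. PCs: A@3 B@2 C@3
Step 9: thread A executes A4 (y = y + 5). Shared: x=7 y=11. PCs: A@4 B@2 C@3
Step 10: thread C executes C4 (y = y + 1). Shared: x=7 y=12. PCs: A@4 B@2 C@4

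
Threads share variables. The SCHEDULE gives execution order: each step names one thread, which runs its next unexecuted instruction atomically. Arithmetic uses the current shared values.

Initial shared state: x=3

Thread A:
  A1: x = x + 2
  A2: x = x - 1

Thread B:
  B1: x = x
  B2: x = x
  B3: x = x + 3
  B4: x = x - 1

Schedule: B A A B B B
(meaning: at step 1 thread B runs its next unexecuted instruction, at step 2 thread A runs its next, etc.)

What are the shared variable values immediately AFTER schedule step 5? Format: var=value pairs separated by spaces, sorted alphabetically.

Step 1: thread B executes B1 (x = x). Shared: x=3. PCs: A@0 B@1
Step 2: thread A executes A1 (x = x + 2). Shared: x=5. PCs: A@1 B@1
Step 3: thread A executes A2 (x = x - 1). Shared: x=4. PCs: A@2 B@1
Step 4: thread B executes B2 (x = x). Shared: x=4. PCs: A@2 B@2
Step 5: thread B executes B3 (x = x + 3). Shared: x=7. PCs: A@2 B@3

Answer: x=7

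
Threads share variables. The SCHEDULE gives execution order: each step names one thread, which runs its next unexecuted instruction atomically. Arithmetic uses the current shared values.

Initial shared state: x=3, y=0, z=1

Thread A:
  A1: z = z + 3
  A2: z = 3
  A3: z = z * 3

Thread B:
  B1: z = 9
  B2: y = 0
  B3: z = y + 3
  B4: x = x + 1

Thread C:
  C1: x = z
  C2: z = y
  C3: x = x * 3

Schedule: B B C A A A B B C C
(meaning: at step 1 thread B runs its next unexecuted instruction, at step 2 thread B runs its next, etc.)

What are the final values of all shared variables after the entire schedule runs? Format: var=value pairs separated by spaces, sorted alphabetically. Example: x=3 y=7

Step 1: thread B executes B1 (z = 9). Shared: x=3 y=0 z=9. PCs: A@0 B@1 C@0
Step 2: thread B executes B2 (y = 0). Shared: x=3 y=0 z=9. PCs: A@0 B@2 C@0
Step 3: thread C executes C1 (x = z). Shared: x=9 y=0 z=9. PCs: A@0 B@2 C@1
Step 4: thread A executes A1 (z = z + 3). Shared: x=9 y=0 z=12. PCs: A@1 B@2 C@1
Step 5: thread A executes A2 (z = 3). Shared: x=9 y=0 z=3. PCs: A@2 B@2 C@1
Step 6: thread A executes A3 (z = z * 3). Shared: x=9 y=0 z=9. PCs: A@3 B@2 C@1
Step 7: thread B executes B3 (z = y + 3). Shared: x=9 y=0 z=3. PCs: A@3 B@3 C@1
Step 8: thread B executes B4 (x = x + 1). Shared: x=10 y=0 z=3. PCs: A@3 B@4 C@1
Step 9: thread C executes C2 (z = y). Shared: x=10 y=0 z=0. PCs: A@3 B@4 C@2
Step 10: thread C executes C3 (x = x * 3). Shared: x=30 y=0 z=0. PCs: A@3 B@4 C@3

Answer: x=30 y=0 z=0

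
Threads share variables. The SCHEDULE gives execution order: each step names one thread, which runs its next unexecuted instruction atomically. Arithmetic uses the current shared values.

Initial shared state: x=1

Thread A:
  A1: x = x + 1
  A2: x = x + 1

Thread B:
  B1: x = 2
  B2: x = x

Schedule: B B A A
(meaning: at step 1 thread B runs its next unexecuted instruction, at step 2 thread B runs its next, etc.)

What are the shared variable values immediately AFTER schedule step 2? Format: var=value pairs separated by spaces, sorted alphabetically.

Answer: x=2

Derivation:
Step 1: thread B executes B1 (x = 2). Shared: x=2. PCs: A@0 B@1
Step 2: thread B executes B2 (x = x). Shared: x=2. PCs: A@0 B@2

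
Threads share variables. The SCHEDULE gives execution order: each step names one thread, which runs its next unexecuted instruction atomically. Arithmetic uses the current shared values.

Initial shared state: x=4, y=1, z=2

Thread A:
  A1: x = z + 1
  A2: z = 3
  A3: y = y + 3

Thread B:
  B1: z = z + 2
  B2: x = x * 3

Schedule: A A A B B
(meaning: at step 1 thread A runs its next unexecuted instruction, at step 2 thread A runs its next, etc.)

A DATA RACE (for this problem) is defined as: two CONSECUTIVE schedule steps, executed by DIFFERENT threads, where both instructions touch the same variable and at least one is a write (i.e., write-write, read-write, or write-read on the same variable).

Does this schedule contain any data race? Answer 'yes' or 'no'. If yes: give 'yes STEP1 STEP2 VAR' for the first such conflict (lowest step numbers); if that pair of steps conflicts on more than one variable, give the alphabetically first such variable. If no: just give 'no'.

Steps 1,2: same thread (A). No race.
Steps 2,3: same thread (A). No race.
Steps 3,4: A(r=y,w=y) vs B(r=z,w=z). No conflict.
Steps 4,5: same thread (B). No race.

Answer: no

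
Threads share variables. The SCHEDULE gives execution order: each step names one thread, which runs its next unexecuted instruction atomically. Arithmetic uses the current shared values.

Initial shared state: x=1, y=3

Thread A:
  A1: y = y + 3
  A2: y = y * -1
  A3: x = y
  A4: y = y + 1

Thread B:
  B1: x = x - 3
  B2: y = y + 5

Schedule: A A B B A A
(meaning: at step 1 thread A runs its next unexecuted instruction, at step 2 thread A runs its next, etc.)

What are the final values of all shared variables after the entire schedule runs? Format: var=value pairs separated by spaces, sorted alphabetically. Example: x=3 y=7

Step 1: thread A executes A1 (y = y + 3). Shared: x=1 y=6. PCs: A@1 B@0
Step 2: thread A executes A2 (y = y * -1). Shared: x=1 y=-6. PCs: A@2 B@0
Step 3: thread B executes B1 (x = x - 3). Shared: x=-2 y=-6. PCs: A@2 B@1
Step 4: thread B executes B2 (y = y + 5). Shared: x=-2 y=-1. PCs: A@2 B@2
Step 5: thread A executes A3 (x = y). Shared: x=-1 y=-1. PCs: A@3 B@2
Step 6: thread A executes A4 (y = y + 1). Shared: x=-1 y=0. PCs: A@4 B@2

Answer: x=-1 y=0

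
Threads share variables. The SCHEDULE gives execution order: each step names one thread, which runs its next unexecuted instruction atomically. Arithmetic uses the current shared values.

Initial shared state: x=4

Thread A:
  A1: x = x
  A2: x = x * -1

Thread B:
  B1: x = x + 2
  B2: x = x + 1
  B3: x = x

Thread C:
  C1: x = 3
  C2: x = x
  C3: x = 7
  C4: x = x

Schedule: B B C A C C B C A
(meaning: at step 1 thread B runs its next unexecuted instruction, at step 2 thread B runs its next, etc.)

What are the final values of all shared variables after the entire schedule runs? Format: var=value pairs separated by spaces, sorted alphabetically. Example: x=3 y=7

Answer: x=-7

Derivation:
Step 1: thread B executes B1 (x = x + 2). Shared: x=6. PCs: A@0 B@1 C@0
Step 2: thread B executes B2 (x = x + 1). Shared: x=7. PCs: A@0 B@2 C@0
Step 3: thread C executes C1 (x = 3). Shared: x=3. PCs: A@0 B@2 C@1
Step 4: thread A executes A1 (x = x). Shared: x=3. PCs: A@1 B@2 C@1
Step 5: thread C executes C2 (x = x). Shared: x=3. PCs: A@1 B@2 C@2
Step 6: thread C executes C3 (x = 7). Shared: x=7. PCs: A@1 B@2 C@3
Step 7: thread B executes B3 (x = x). Shared: x=7. PCs: A@1 B@3 C@3
Step 8: thread C executes C4 (x = x). Shared: x=7. PCs: A@1 B@3 C@4
Step 9: thread A executes A2 (x = x * -1). Shared: x=-7. PCs: A@2 B@3 C@4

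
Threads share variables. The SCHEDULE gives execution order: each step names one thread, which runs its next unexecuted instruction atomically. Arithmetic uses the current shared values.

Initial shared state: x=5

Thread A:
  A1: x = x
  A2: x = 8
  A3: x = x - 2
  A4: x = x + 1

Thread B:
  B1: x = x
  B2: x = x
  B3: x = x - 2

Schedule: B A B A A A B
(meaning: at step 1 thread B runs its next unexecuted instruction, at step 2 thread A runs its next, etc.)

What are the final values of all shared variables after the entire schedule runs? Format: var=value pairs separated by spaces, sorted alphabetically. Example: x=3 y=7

Step 1: thread B executes B1 (x = x). Shared: x=5. PCs: A@0 B@1
Step 2: thread A executes A1 (x = x). Shared: x=5. PCs: A@1 B@1
Step 3: thread B executes B2 (x = x). Shared: x=5. PCs: A@1 B@2
Step 4: thread A executes A2 (x = 8). Shared: x=8. PCs: A@2 B@2
Step 5: thread A executes A3 (x = x - 2). Shared: x=6. PCs: A@3 B@2
Step 6: thread A executes A4 (x = x + 1). Shared: x=7. PCs: A@4 B@2
Step 7: thread B executes B3 (x = x - 2). Shared: x=5. PCs: A@4 B@3

Answer: x=5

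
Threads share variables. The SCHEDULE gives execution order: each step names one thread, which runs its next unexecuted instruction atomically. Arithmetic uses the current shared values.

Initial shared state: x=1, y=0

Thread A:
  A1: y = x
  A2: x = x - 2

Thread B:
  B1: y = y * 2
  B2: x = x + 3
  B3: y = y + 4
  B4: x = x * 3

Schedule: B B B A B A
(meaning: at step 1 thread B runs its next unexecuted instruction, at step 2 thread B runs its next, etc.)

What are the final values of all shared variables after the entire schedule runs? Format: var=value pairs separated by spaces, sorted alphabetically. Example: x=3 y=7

Answer: x=10 y=4

Derivation:
Step 1: thread B executes B1 (y = y * 2). Shared: x=1 y=0. PCs: A@0 B@1
Step 2: thread B executes B2 (x = x + 3). Shared: x=4 y=0. PCs: A@0 B@2
Step 3: thread B executes B3 (y = y + 4). Shared: x=4 y=4. PCs: A@0 B@3
Step 4: thread A executes A1 (y = x). Shared: x=4 y=4. PCs: A@1 B@3
Step 5: thread B executes B4 (x = x * 3). Shared: x=12 y=4. PCs: A@1 B@4
Step 6: thread A executes A2 (x = x - 2). Shared: x=10 y=4. PCs: A@2 B@4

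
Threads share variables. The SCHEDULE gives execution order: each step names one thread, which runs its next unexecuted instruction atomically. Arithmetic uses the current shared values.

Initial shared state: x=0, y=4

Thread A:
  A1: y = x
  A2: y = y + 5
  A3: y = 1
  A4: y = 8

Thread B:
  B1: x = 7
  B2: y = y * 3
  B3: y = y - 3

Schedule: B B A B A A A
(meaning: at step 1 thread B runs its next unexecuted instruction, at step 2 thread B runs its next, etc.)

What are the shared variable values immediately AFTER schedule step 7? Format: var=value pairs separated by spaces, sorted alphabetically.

Answer: x=7 y=8

Derivation:
Step 1: thread B executes B1 (x = 7). Shared: x=7 y=4. PCs: A@0 B@1
Step 2: thread B executes B2 (y = y * 3). Shared: x=7 y=12. PCs: A@0 B@2
Step 3: thread A executes A1 (y = x). Shared: x=7 y=7. PCs: A@1 B@2
Step 4: thread B executes B3 (y = y - 3). Shared: x=7 y=4. PCs: A@1 B@3
Step 5: thread A executes A2 (y = y + 5). Shared: x=7 y=9. PCs: A@2 B@3
Step 6: thread A executes A3 (y = 1). Shared: x=7 y=1. PCs: A@3 B@3
Step 7: thread A executes A4 (y = 8). Shared: x=7 y=8. PCs: A@4 B@3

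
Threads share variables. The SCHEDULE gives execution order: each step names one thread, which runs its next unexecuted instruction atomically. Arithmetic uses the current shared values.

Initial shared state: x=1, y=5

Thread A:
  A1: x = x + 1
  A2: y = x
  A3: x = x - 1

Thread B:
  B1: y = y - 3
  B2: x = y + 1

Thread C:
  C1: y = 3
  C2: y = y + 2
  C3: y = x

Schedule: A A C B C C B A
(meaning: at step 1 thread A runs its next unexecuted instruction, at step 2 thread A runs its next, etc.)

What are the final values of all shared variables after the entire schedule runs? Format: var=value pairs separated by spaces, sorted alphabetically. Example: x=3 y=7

Answer: x=2 y=2

Derivation:
Step 1: thread A executes A1 (x = x + 1). Shared: x=2 y=5. PCs: A@1 B@0 C@0
Step 2: thread A executes A2 (y = x). Shared: x=2 y=2. PCs: A@2 B@0 C@0
Step 3: thread C executes C1 (y = 3). Shared: x=2 y=3. PCs: A@2 B@0 C@1
Step 4: thread B executes B1 (y = y - 3). Shared: x=2 y=0. PCs: A@2 B@1 C@1
Step 5: thread C executes C2 (y = y + 2). Shared: x=2 y=2. PCs: A@2 B@1 C@2
Step 6: thread C executes C3 (y = x). Shared: x=2 y=2. PCs: A@2 B@1 C@3
Step 7: thread B executes B2 (x = y + 1). Shared: x=3 y=2. PCs: A@2 B@2 C@3
Step 8: thread A executes A3 (x = x - 1). Shared: x=2 y=2. PCs: A@3 B@2 C@3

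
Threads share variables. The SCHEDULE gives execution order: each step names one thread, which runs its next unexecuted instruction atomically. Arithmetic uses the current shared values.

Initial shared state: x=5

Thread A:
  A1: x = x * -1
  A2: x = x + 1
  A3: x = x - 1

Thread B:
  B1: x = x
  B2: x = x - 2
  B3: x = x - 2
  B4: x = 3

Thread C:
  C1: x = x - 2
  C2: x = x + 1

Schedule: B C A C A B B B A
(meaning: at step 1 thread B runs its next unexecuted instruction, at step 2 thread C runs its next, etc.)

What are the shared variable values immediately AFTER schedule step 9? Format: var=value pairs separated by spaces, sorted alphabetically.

Answer: x=2

Derivation:
Step 1: thread B executes B1 (x = x). Shared: x=5. PCs: A@0 B@1 C@0
Step 2: thread C executes C1 (x = x - 2). Shared: x=3. PCs: A@0 B@1 C@1
Step 3: thread A executes A1 (x = x * -1). Shared: x=-3. PCs: A@1 B@1 C@1
Step 4: thread C executes C2 (x = x + 1). Shared: x=-2. PCs: A@1 B@1 C@2
Step 5: thread A executes A2 (x = x + 1). Shared: x=-1. PCs: A@2 B@1 C@2
Step 6: thread B executes B2 (x = x - 2). Shared: x=-3. PCs: A@2 B@2 C@2
Step 7: thread B executes B3 (x = x - 2). Shared: x=-5. PCs: A@2 B@3 C@2
Step 8: thread B executes B4 (x = 3). Shared: x=3. PCs: A@2 B@4 C@2
Step 9: thread A executes A3 (x = x - 1). Shared: x=2. PCs: A@3 B@4 C@2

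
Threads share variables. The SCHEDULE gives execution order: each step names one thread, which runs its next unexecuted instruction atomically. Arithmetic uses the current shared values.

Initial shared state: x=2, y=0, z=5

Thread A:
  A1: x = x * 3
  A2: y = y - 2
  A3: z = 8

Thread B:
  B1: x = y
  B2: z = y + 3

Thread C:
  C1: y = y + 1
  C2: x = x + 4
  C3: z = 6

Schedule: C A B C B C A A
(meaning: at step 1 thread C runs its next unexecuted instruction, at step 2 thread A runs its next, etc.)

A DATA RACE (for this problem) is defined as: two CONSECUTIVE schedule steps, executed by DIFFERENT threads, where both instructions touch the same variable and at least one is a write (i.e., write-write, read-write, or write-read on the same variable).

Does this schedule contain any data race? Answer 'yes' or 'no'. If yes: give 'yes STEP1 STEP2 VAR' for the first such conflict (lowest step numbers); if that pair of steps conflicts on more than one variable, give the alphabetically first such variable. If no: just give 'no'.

Steps 1,2: C(r=y,w=y) vs A(r=x,w=x). No conflict.
Steps 2,3: A(x = x * 3) vs B(x = y). RACE on x (W-W).
Steps 3,4: B(x = y) vs C(x = x + 4). RACE on x (W-W).
Steps 4,5: C(r=x,w=x) vs B(r=y,w=z). No conflict.
Steps 5,6: B(z = y + 3) vs C(z = 6). RACE on z (W-W).
Steps 6,7: C(r=-,w=z) vs A(r=y,w=y). No conflict.
Steps 7,8: same thread (A). No race.
First conflict at steps 2,3.

Answer: yes 2 3 x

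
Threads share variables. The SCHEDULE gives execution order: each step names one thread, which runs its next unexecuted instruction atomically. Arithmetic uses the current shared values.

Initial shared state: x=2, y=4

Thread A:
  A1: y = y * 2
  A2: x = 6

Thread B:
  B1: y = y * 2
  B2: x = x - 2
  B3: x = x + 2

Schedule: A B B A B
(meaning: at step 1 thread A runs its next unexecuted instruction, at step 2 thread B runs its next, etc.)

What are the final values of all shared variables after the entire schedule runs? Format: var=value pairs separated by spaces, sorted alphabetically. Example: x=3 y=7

Step 1: thread A executes A1 (y = y * 2). Shared: x=2 y=8. PCs: A@1 B@0
Step 2: thread B executes B1 (y = y * 2). Shared: x=2 y=16. PCs: A@1 B@1
Step 3: thread B executes B2 (x = x - 2). Shared: x=0 y=16. PCs: A@1 B@2
Step 4: thread A executes A2 (x = 6). Shared: x=6 y=16. PCs: A@2 B@2
Step 5: thread B executes B3 (x = x + 2). Shared: x=8 y=16. PCs: A@2 B@3

Answer: x=8 y=16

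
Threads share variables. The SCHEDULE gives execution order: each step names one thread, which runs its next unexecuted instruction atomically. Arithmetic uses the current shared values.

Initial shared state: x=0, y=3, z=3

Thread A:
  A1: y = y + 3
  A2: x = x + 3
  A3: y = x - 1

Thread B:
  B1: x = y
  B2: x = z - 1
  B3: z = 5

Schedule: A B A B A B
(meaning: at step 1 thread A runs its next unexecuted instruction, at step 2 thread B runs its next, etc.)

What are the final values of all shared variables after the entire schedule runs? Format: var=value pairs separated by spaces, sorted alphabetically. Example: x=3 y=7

Step 1: thread A executes A1 (y = y + 3). Shared: x=0 y=6 z=3. PCs: A@1 B@0
Step 2: thread B executes B1 (x = y). Shared: x=6 y=6 z=3. PCs: A@1 B@1
Step 3: thread A executes A2 (x = x + 3). Shared: x=9 y=6 z=3. PCs: A@2 B@1
Step 4: thread B executes B2 (x = z - 1). Shared: x=2 y=6 z=3. PCs: A@2 B@2
Step 5: thread A executes A3 (y = x - 1). Shared: x=2 y=1 z=3. PCs: A@3 B@2
Step 6: thread B executes B3 (z = 5). Shared: x=2 y=1 z=5. PCs: A@3 B@3

Answer: x=2 y=1 z=5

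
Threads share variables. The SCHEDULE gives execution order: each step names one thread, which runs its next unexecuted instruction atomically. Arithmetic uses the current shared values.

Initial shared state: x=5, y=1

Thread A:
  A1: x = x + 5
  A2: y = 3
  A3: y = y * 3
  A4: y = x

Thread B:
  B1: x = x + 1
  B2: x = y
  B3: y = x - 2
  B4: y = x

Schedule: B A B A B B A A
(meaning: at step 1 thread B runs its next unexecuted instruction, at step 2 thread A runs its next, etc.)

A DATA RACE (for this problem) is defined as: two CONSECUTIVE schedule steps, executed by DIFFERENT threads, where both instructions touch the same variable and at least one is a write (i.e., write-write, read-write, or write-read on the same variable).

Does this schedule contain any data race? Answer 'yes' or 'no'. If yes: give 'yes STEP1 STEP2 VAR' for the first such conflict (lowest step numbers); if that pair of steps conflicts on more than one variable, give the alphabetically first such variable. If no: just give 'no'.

Answer: yes 1 2 x

Derivation:
Steps 1,2: B(x = x + 1) vs A(x = x + 5). RACE on x (W-W).
Steps 2,3: A(x = x + 5) vs B(x = y). RACE on x (W-W).
Steps 3,4: B(x = y) vs A(y = 3). RACE on y (R-W).
Steps 4,5: A(y = 3) vs B(y = x - 2). RACE on y (W-W).
Steps 5,6: same thread (B). No race.
Steps 6,7: B(y = x) vs A(y = y * 3). RACE on y (W-W).
Steps 7,8: same thread (A). No race.
First conflict at steps 1,2.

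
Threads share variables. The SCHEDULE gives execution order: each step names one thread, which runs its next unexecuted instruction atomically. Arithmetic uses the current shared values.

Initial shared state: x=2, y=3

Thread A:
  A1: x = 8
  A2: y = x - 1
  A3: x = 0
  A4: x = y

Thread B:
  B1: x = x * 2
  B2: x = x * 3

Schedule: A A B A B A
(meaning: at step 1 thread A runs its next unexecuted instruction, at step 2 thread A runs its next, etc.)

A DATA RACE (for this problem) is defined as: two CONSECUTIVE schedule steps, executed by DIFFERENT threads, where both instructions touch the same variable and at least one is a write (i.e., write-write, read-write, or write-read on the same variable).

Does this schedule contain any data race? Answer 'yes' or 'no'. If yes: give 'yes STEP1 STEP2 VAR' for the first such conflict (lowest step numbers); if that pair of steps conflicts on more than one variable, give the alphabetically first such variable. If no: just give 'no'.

Steps 1,2: same thread (A). No race.
Steps 2,3: A(y = x - 1) vs B(x = x * 2). RACE on x (R-W).
Steps 3,4: B(x = x * 2) vs A(x = 0). RACE on x (W-W).
Steps 4,5: A(x = 0) vs B(x = x * 3). RACE on x (W-W).
Steps 5,6: B(x = x * 3) vs A(x = y). RACE on x (W-W).
First conflict at steps 2,3.

Answer: yes 2 3 x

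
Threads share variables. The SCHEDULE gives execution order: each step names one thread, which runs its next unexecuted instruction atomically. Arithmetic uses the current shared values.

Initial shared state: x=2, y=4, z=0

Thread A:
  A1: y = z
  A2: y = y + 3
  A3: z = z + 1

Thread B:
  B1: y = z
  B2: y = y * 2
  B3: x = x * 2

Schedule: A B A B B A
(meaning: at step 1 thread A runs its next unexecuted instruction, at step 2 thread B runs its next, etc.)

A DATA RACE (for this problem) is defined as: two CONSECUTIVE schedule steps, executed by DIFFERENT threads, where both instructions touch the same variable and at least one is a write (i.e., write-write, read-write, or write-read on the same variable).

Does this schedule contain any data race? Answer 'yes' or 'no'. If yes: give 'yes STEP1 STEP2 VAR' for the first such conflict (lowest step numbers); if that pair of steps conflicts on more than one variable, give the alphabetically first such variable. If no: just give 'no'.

Steps 1,2: A(y = z) vs B(y = z). RACE on y (W-W).
Steps 2,3: B(y = z) vs A(y = y + 3). RACE on y (W-W).
Steps 3,4: A(y = y + 3) vs B(y = y * 2). RACE on y (W-W).
Steps 4,5: same thread (B). No race.
Steps 5,6: B(r=x,w=x) vs A(r=z,w=z). No conflict.
First conflict at steps 1,2.

Answer: yes 1 2 y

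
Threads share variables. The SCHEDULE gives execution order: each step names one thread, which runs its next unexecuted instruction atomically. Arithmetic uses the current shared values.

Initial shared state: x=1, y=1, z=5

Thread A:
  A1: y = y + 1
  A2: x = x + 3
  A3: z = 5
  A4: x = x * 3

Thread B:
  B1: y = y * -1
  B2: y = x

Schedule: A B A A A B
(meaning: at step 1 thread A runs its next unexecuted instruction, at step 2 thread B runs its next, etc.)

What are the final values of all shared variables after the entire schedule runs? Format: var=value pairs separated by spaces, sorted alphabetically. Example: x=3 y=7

Step 1: thread A executes A1 (y = y + 1). Shared: x=1 y=2 z=5. PCs: A@1 B@0
Step 2: thread B executes B1 (y = y * -1). Shared: x=1 y=-2 z=5. PCs: A@1 B@1
Step 3: thread A executes A2 (x = x + 3). Shared: x=4 y=-2 z=5. PCs: A@2 B@1
Step 4: thread A executes A3 (z = 5). Shared: x=4 y=-2 z=5. PCs: A@3 B@1
Step 5: thread A executes A4 (x = x * 3). Shared: x=12 y=-2 z=5. PCs: A@4 B@1
Step 6: thread B executes B2 (y = x). Shared: x=12 y=12 z=5. PCs: A@4 B@2

Answer: x=12 y=12 z=5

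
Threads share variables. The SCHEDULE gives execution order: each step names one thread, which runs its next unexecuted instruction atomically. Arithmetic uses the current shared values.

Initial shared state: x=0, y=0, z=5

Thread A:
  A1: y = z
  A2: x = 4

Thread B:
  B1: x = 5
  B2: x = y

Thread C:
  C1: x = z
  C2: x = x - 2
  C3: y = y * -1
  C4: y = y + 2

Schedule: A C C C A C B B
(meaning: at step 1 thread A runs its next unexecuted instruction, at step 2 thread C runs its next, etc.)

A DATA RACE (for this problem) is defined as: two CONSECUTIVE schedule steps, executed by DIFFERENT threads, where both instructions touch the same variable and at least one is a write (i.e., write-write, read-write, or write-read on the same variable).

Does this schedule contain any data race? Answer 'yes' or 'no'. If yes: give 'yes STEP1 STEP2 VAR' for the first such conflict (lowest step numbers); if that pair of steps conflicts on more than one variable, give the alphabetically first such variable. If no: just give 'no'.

Answer: no

Derivation:
Steps 1,2: A(r=z,w=y) vs C(r=z,w=x). No conflict.
Steps 2,3: same thread (C). No race.
Steps 3,4: same thread (C). No race.
Steps 4,5: C(r=y,w=y) vs A(r=-,w=x). No conflict.
Steps 5,6: A(r=-,w=x) vs C(r=y,w=y). No conflict.
Steps 6,7: C(r=y,w=y) vs B(r=-,w=x). No conflict.
Steps 7,8: same thread (B). No race.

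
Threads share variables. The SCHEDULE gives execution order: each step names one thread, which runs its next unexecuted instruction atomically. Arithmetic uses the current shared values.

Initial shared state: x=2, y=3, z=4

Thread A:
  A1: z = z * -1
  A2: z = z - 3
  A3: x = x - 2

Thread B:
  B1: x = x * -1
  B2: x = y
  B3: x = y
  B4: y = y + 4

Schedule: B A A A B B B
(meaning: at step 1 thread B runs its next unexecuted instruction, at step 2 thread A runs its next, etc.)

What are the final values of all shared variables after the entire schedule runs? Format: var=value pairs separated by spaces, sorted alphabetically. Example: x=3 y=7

Step 1: thread B executes B1 (x = x * -1). Shared: x=-2 y=3 z=4. PCs: A@0 B@1
Step 2: thread A executes A1 (z = z * -1). Shared: x=-2 y=3 z=-4. PCs: A@1 B@1
Step 3: thread A executes A2 (z = z - 3). Shared: x=-2 y=3 z=-7. PCs: A@2 B@1
Step 4: thread A executes A3 (x = x - 2). Shared: x=-4 y=3 z=-7. PCs: A@3 B@1
Step 5: thread B executes B2 (x = y). Shared: x=3 y=3 z=-7. PCs: A@3 B@2
Step 6: thread B executes B3 (x = y). Shared: x=3 y=3 z=-7. PCs: A@3 B@3
Step 7: thread B executes B4 (y = y + 4). Shared: x=3 y=7 z=-7. PCs: A@3 B@4

Answer: x=3 y=7 z=-7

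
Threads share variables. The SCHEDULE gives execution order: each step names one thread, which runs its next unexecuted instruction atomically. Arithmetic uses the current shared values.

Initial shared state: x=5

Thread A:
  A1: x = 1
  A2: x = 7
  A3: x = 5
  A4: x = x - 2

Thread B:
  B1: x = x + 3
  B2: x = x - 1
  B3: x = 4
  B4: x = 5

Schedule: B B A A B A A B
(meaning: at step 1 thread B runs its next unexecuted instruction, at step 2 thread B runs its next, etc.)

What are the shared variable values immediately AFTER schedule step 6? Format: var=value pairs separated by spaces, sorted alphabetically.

Step 1: thread B executes B1 (x = x + 3). Shared: x=8. PCs: A@0 B@1
Step 2: thread B executes B2 (x = x - 1). Shared: x=7. PCs: A@0 B@2
Step 3: thread A executes A1 (x = 1). Shared: x=1. PCs: A@1 B@2
Step 4: thread A executes A2 (x = 7). Shared: x=7. PCs: A@2 B@2
Step 5: thread B executes B3 (x = 4). Shared: x=4. PCs: A@2 B@3
Step 6: thread A executes A3 (x = 5). Shared: x=5. PCs: A@3 B@3

Answer: x=5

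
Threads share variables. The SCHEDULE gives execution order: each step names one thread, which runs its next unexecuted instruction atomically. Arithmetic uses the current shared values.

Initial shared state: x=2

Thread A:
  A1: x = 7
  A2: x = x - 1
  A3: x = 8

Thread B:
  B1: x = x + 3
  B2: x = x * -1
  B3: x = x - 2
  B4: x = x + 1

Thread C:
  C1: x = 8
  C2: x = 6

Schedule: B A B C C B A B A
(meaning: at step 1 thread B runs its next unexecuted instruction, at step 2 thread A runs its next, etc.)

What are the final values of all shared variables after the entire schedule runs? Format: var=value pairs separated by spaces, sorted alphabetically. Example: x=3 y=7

Step 1: thread B executes B1 (x = x + 3). Shared: x=5. PCs: A@0 B@1 C@0
Step 2: thread A executes A1 (x = 7). Shared: x=7. PCs: A@1 B@1 C@0
Step 3: thread B executes B2 (x = x * -1). Shared: x=-7. PCs: A@1 B@2 C@0
Step 4: thread C executes C1 (x = 8). Shared: x=8. PCs: A@1 B@2 C@1
Step 5: thread C executes C2 (x = 6). Shared: x=6. PCs: A@1 B@2 C@2
Step 6: thread B executes B3 (x = x - 2). Shared: x=4. PCs: A@1 B@3 C@2
Step 7: thread A executes A2 (x = x - 1). Shared: x=3. PCs: A@2 B@3 C@2
Step 8: thread B executes B4 (x = x + 1). Shared: x=4. PCs: A@2 B@4 C@2
Step 9: thread A executes A3 (x = 8). Shared: x=8. PCs: A@3 B@4 C@2

Answer: x=8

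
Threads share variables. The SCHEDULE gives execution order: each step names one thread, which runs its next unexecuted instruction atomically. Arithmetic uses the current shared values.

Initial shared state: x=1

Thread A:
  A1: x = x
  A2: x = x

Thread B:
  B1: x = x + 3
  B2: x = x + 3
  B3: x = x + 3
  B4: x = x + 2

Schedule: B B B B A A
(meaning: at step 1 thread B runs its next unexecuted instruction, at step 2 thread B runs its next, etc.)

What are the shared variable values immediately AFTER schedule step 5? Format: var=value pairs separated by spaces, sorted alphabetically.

Step 1: thread B executes B1 (x = x + 3). Shared: x=4. PCs: A@0 B@1
Step 2: thread B executes B2 (x = x + 3). Shared: x=7. PCs: A@0 B@2
Step 3: thread B executes B3 (x = x + 3). Shared: x=10. PCs: A@0 B@3
Step 4: thread B executes B4 (x = x + 2). Shared: x=12. PCs: A@0 B@4
Step 5: thread A executes A1 (x = x). Shared: x=12. PCs: A@1 B@4

Answer: x=12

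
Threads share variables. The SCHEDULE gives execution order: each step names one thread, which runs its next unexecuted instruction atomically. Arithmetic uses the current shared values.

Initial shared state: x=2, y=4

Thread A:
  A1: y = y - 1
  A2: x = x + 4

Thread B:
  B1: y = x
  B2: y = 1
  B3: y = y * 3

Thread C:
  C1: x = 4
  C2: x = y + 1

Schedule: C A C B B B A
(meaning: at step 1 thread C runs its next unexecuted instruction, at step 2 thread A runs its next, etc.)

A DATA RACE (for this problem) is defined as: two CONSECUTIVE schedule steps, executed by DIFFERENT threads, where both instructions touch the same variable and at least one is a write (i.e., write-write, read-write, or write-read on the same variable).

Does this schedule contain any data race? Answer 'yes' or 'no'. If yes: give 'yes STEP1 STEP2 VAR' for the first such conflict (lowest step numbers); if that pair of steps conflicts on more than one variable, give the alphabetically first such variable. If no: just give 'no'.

Steps 1,2: C(r=-,w=x) vs A(r=y,w=y). No conflict.
Steps 2,3: A(y = y - 1) vs C(x = y + 1). RACE on y (W-R).
Steps 3,4: C(x = y + 1) vs B(y = x). RACE on x (W-R), y (R-W). Multiple vars; alphabetically first is x.
Steps 4,5: same thread (B). No race.
Steps 5,6: same thread (B). No race.
Steps 6,7: B(r=y,w=y) vs A(r=x,w=x). No conflict.
First conflict at steps 2,3.

Answer: yes 2 3 y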